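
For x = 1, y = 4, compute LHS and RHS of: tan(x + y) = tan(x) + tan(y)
LHS = tan(1 + 4) = tan(5) ≈ -3.381
RHS = tan(1) + tan(4) ≈ 2.715

LHS ≠ RHS (they differ by about 6.096), so the equation does not hold here.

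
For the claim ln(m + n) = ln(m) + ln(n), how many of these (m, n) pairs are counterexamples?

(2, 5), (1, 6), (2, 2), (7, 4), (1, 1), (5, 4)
Testing each pair:
(2, 5): LHS = ln(7) ≈ 1.946, RHS = ln(2) + ln(5) ≈ 2.303 → counterexample
(1, 6): LHS = ln(7) ≈ 1.946, RHS = ln(6) ≈ 1.792 → counterexample
(2, 2): LHS = ln(4) ≈ 1.386, RHS = 2·ln(2) ≈ 1.386 → satisfies claim
(7, 4): LHS = ln(11) ≈ 2.398, RHS = ln(4) + ln(7) ≈ 3.332 → counterexample
(1, 1): LHS = ln(2) ≈ 0.6931, RHS = 0 → counterexample
(5, 4): LHS = ln(9) ≈ 2.197, RHS = ln(4) + ln(5) ≈ 2.996 → counterexample

That makes 5 counterexamples.

Answer: 5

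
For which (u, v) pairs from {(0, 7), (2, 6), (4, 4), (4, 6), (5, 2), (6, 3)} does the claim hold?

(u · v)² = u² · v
(0, 7)

Testing each pair:
(0, 7): LHS = 0, RHS = 0 → holds
(2, 6): LHS = 144, RHS = 24 → fails
(4, 4): LHS = 256, RHS = 64 → fails
(4, 6): LHS = 576, RHS = 96 → fails
(5, 2): LHS = 100, RHS = 50 → fails
(6, 3): LHS = 324, RHS = 108 → fails

1 of 6 pairs satisfies the claim.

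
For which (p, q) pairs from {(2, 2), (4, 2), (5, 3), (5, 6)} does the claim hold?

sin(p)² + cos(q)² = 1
(2, 2)

Testing each pair:
(2, 2): LHS = cos(2)² + sin(2)² = 1, RHS = 1 → holds
(4, 2): LHS = cos(2)² + sin(4)² ≈ 0.7459, RHS = 1 → fails
(5, 3): LHS = sin(5)² + cos(3)² ≈ 1.9, RHS = 1 → fails
(5, 6): LHS = sin(5)² + cos(6)² ≈ 1.841, RHS = 1 → fails

1 of 4 pairs satisfies the claim.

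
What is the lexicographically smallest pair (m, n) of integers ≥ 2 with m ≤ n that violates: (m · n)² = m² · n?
(m, n) = (2, 2)

Substituting (2, 2) into the claim:
LHS = (2 · 2)² = 16
RHS = 2² · 2 = 8

Since LHS ≠ RHS, this pair disproves the claim, and no lexicographically smaller pair (m ≤ n, integers ≥ 2) does.

For instance (6, 9) is also a counterexample (LHS = 2916, RHS = 324), but it's lexicographically larger.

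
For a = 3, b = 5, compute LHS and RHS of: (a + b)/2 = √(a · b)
LHS = (3 + 5)/2 = 4
RHS = √(3 · 5) = √(15) ≈ 3.873

LHS ≠ RHS (they differ by about 0.127), so the equation does not hold here.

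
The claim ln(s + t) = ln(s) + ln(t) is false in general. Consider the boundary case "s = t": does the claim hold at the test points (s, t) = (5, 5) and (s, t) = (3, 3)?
No, fails at both test points

At (5, 5): LHS = ln(10) ≈ 2.303 ≠ RHS = 2·ln(5) ≈ 3.219
At (3, 3): LHS = ln(6) ≈ 1.792 ≠ RHS = 2·ln(3) ≈ 2.197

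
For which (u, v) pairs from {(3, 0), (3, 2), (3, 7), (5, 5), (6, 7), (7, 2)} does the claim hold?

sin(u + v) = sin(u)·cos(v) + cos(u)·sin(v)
All pairs

Testing each pair:
(3, 0): LHS = sin(3) ≈ 0.1411, RHS = sin(3) ≈ 0.1411 → holds
(3, 2): LHS = sin(5) ≈ -0.9589, RHS = sin(2)·cos(3) + sin(3)·cos(2) ≈ -0.9589 → holds
(3, 7): LHS = sin(10) ≈ -0.544, RHS = sin(7)·cos(3) + sin(3)·cos(7) ≈ -0.544 → holds
(5, 5): LHS = sin(10) ≈ -0.544, RHS = 2·sin(5)·cos(5) ≈ -0.544 → holds
(6, 7): LHS = sin(13) ≈ 0.4202, RHS = sin(6)·cos(7) + sin(7)·cos(6) ≈ 0.4202 → holds
(7, 2): LHS = sin(9) ≈ 0.4121, RHS = sin(7)·cos(2) + sin(2)·cos(7) ≈ 0.4121 → holds

Every pair satisfies the claim.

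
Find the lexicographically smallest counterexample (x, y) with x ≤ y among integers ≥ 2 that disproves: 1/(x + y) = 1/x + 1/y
(x, y) = (2, 2)

Substituting (2, 2) into the claim:
LHS = 1/(2 + 2) = 1/4
RHS = 1/2 + 1/2 = 1

Since LHS ≠ RHS, this pair disproves the claim, and no lexicographically smaller pair (x ≤ y, integers ≥ 2) does.

For instance (3, 4) is also a counterexample (LHS = 1/7, RHS = 7/12), but it's lexicographically larger.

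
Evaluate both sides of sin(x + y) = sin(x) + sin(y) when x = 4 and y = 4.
LHS = sin(4 + 4) = sin(8) ≈ 0.9894
RHS = sin(4) + sin(4) = 2·sin(4) ≈ -1.514

LHS ≠ RHS (they differ by about 2.503), so the equation does not hold here.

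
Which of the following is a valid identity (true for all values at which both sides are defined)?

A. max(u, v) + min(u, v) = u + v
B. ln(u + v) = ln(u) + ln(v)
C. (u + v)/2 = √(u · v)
A

A: holds — e.g. at (2, 5), both sides equal 7.
B: fails at (4, 6) — LHS = ln(10) ≈ 2.303, RHS = ln(4) + ln(6) ≈ 3.178.
C: fails at (5, 8) — LHS = 13/2, RHS = 2·√(10) ≈ 6.325.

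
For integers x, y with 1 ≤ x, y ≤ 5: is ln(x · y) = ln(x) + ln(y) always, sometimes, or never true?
Always true

The identity holds for every pair in the range. For instance at (x, y) = (4, 3): both sides equal ln(12) ≈ 2.485.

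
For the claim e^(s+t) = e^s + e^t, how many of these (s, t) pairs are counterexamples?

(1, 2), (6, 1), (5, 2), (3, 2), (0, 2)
Testing each pair:
(1, 2): LHS = e^3 ≈ 20.09, RHS = e + e^2 ≈ 10.11 → counterexample
(6, 1): LHS = e^7 ≈ 1097, RHS = e + e^6 ≈ 406.1 → counterexample
(5, 2): LHS = e^7 ≈ 1097, RHS = e^2 + e^5 ≈ 155.8 → counterexample
(3, 2): LHS = e^5 ≈ 148.4, RHS = e^2 + e^3 ≈ 27.47 → counterexample
(0, 2): LHS = e^2 ≈ 7.389, RHS = 1 + e^2 ≈ 8.389 → counterexample

That makes 5 counterexamples.

Answer: 5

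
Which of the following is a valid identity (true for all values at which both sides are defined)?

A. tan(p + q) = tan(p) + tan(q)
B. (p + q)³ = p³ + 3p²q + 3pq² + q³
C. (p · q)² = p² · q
B

A: fails at (2, 2) — LHS = tan(4) ≈ 1.158, RHS = 2·tan(2) ≈ -4.37.
B: holds — e.g. at (6, 7), both sides equal 2197.
C: fails at (3, 5) — LHS = 225, RHS = 45.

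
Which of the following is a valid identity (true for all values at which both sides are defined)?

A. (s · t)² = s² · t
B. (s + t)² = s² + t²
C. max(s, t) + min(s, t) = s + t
A: fails at (1, 5) — LHS = 25, RHS = 5.
B: fails at (4, 4) — LHS = 64, RHS = 32.
C: holds — e.g. at (2, 7), both sides equal 9.

Answer: C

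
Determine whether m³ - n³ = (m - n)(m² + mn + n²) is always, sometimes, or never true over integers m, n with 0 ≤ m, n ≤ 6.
Always true

The identity holds for every pair in the range. For instance at (m, n) = (4, 6): both sides equal -152.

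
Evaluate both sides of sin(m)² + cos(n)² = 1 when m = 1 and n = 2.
LHS = sin(1)² + cos(2)² ≈ 0.8813
RHS = 1

LHS ≠ RHS (they differ by about 0.1187), so the equation does not hold here.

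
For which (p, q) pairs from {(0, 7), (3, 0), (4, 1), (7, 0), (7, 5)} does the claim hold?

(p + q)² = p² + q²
Testing each pair:
(0, 7): LHS = 49, RHS = 49 → holds
(3, 0): LHS = 9, RHS = 9 → holds
(4, 1): LHS = 25, RHS = 17 → fails
(7, 0): LHS = 49, RHS = 49 → holds
(7, 5): LHS = 144, RHS = 74 → fails

3 of 5 pairs satisfy the claim.

Answer: (0, 7), (3, 0), (7, 0)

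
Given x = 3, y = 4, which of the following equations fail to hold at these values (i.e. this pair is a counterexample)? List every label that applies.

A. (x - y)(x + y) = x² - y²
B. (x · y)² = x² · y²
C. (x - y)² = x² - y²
Evaluating each claim at the given values:
A. LHS = -7, RHS = -7 → holds here (LHS = RHS)
B. LHS = 144, RHS = 144 → holds here (LHS = RHS)
C. LHS = 1, RHS = -7 → fails here (LHS ≠ RHS)

Answer: C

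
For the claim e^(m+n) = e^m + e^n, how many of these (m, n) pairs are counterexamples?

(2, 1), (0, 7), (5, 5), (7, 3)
4

Testing each pair:
(2, 1): LHS = e^3 ≈ 20.09, RHS = e + e^2 ≈ 10.11 → counterexample
(0, 7): LHS = e^7 ≈ 1097, RHS = 1 + e^7 ≈ 1098 → counterexample
(5, 5): LHS = e^10 ≈ 22026.5, RHS = 2·e^5 ≈ 296.8 → counterexample
(7, 3): LHS = e^10 ≈ 22026.5, RHS = e^3 + e^7 ≈ 1117 → counterexample

That makes 4 counterexamples.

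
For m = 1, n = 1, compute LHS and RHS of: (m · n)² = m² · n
LHS = (1 · 1)² = 1
RHS = 1² · 1 = 1

LHS = RHS: the two sides agree.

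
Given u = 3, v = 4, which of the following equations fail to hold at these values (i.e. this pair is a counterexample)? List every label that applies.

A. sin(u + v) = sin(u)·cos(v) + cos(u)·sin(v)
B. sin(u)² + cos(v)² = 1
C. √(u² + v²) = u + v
Evaluating each claim at the given values:
A. LHS = sin(7) ≈ 0.657, RHS = sin(3)·cos(4) + sin(4)·cos(3) ≈ 0.657 → holds here (LHS = RHS)
B. LHS = sin(3)² + cos(4)² ≈ 0.4472, RHS = 1 → fails here (LHS ≠ RHS)
C. LHS = 5, RHS = 7 → fails here (LHS ≠ RHS)

Answer: B, C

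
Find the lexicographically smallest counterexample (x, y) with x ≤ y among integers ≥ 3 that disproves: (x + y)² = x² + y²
(x, y) = (3, 3)

Substituting (3, 3) into the claim:
LHS = (3 + 3)² = 36
RHS = 3² + 3² = 18

Since LHS ≠ RHS, this pair disproves the claim, and no lexicographically smaller pair (x ≤ y, integers ≥ 3) does.

For instance (6, 10) is also a counterexample (LHS = 256, RHS = 136), but it's lexicographically larger.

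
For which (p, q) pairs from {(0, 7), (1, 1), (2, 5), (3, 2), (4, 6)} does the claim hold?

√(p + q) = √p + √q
Testing each pair:
(0, 7): LHS = √(7) ≈ 2.646, RHS = √(7) ≈ 2.646 → holds
(1, 1): LHS = √(2) ≈ 1.414, RHS = 2 → fails
(2, 5): LHS = √(7) ≈ 2.646, RHS = √(2) + √(5) ≈ 3.65 → fails
(3, 2): LHS = √(5) ≈ 2.236, RHS = √(2) + √(3) ≈ 3.146 → fails
(4, 6): LHS = √(10) ≈ 3.162, RHS = 2 + √(6) ≈ 4.449 → fails

1 of 5 pairs satisfies the claim.

Answer: (0, 7)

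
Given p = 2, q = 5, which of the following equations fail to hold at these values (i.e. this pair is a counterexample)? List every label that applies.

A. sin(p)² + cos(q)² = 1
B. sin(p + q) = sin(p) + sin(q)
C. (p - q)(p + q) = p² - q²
A, B

Evaluating each claim at the given values:
A. LHS = cos(5)² + sin(2)² ≈ 0.9073, RHS = 1 → fails here (LHS ≠ RHS)
B. LHS = sin(7) ≈ 0.657, RHS = sin(5) + sin(2) ≈ -0.04963 → fails here (LHS ≠ RHS)
C. LHS = -21, RHS = -21 → holds here (LHS = RHS)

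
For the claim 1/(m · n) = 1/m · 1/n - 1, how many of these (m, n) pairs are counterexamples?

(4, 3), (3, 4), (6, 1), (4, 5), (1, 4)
5

Testing each pair:
(4, 3): LHS = 1/12, RHS = -11/12 → counterexample
(3, 4): LHS = 1/12, RHS = -11/12 → counterexample
(6, 1): LHS = 1/6, RHS = -5/6 → counterexample
(4, 5): LHS = 1/20, RHS = -19/20 → counterexample
(1, 4): LHS = 1/4, RHS = -3/4 → counterexample

That makes 5 counterexamples.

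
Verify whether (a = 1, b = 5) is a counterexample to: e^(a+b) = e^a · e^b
No

Substituting a = 1, b = 5:
LHS = e^(1+5) = e^6 ≈ 403.4
RHS = e^1 · e^5 = e^6 ≈ 403.4

The sides agree, so this pair does not disprove the claim.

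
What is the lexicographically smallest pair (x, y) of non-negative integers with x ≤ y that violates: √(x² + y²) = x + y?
At (0, 3): both sides equal 3, so it holds there.

Substituting (1, 1) into the claim:
LHS = √(1² + 1²) = √(2) ≈ 1.414
RHS = 1 + 1 = 2

Since LHS ≠ RHS, this pair disproves the claim, and no lexicographically smaller pair (x ≤ y, non-negative integers) does.

For instance (4, 4) is also a counterexample (LHS = 4·√(2) ≈ 5.657, RHS = 8), but it's lexicographically larger.

Answer: (x, y) = (1, 1)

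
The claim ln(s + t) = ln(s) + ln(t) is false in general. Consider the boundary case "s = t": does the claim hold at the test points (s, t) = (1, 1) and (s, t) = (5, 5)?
No, fails at both test points

At (1, 1): LHS = ln(2) ≈ 0.6931 ≠ RHS = 0
At (5, 5): LHS = ln(10) ≈ 2.303 ≠ RHS = 2·ln(5) ≈ 3.219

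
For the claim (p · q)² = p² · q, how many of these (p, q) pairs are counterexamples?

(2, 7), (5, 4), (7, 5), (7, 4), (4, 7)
5

Testing each pair:
(2, 7): LHS = 196, RHS = 28 → counterexample
(5, 4): LHS = 400, RHS = 100 → counterexample
(7, 5): LHS = 1225, RHS = 245 → counterexample
(7, 4): LHS = 784, RHS = 196 → counterexample
(4, 7): LHS = 784, RHS = 112 → counterexample

That makes 5 counterexamples.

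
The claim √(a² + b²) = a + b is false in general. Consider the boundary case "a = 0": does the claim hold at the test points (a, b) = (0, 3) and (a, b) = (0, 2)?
Yes, holds at both test points

At (0, 3): LHS = 3, RHS = 3 → equal
At (0, 2): LHS = 2, RHS = 2 → equal

So the claim does hold at both of these boundary points, even though it is not an identity.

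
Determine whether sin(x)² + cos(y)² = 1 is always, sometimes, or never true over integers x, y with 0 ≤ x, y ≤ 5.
It holds at (x, y) = (0, 0) (both sides equal 1), but fails at (x, y) = (4, 3) (LHS = sin(4)² + cos(3)² ≈ 1.553, RHS = 1).

Answer: Sometimes true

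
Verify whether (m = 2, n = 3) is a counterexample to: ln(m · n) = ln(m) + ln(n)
No

Substituting m = 2, n = 3:
LHS = ln(2 · 3) = ln(6) ≈ 1.792
RHS = ln(2) + ln(3) ≈ 1.792

The sides agree, so this pair does not disprove the claim.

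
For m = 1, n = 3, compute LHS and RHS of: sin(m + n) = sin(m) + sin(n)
LHS = sin(1 + 3) = sin(4) ≈ -0.7568
RHS = sin(1) + sin(3) ≈ 0.9826

LHS ≠ RHS (they differ by about 1.739), so the equation does not hold here.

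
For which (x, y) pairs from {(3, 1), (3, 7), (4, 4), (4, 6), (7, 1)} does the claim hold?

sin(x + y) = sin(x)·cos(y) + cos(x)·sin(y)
Testing each pair:
(3, 1): LHS = sin(4) ≈ -0.7568, RHS = sin(1)·cos(3) + sin(3)·cos(1) ≈ -0.7568 → holds
(3, 7): LHS = sin(10) ≈ -0.544, RHS = sin(7)·cos(3) + sin(3)·cos(7) ≈ -0.544 → holds
(4, 4): LHS = sin(8) ≈ 0.9894, RHS = 2·sin(4)·cos(4) ≈ 0.9894 → holds
(4, 6): LHS = sin(10) ≈ -0.544, RHS = sin(4)·cos(6) + sin(6)·cos(4) ≈ -0.544 → holds
(7, 1): LHS = sin(8) ≈ 0.9894, RHS = sin(7)·cos(1) + sin(1)·cos(7) ≈ 0.9894 → holds

Every pair satisfies the claim.

Answer: All pairs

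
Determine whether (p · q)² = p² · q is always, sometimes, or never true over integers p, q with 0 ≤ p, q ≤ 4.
It holds at (p, q) = (0, 2) (both sides equal 0), but fails at (p, q) = (4, 4) (LHS = 256, RHS = 64).

Answer: Sometimes true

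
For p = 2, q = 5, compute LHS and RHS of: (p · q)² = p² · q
LHS = (2 · 5)² = 100
RHS = 2² · 5 = 20

LHS ≠ RHS, so the equation does not hold here.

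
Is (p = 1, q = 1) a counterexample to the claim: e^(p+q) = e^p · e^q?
No

Substituting p = 1, q = 1:
LHS = e^(1+1) = e^2 ≈ 7.389
RHS = e^1 · e^1 = e^2 ≈ 7.389

The sides agree, so this pair does not disprove the claim.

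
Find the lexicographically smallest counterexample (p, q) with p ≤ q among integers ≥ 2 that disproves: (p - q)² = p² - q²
(p, q) = (2, 3)

Substituting (2, 3) into the claim:
LHS = (2 - 3)² = 1
RHS = 2² - 3² = -5

Since LHS ≠ RHS, this pair disproves the claim, and no lexicographically smaller pair (p ≤ q, integers ≥ 2) does.

For instance (2, 9) is also a counterexample (LHS = 49, RHS = -77), but it's lexicographically larger.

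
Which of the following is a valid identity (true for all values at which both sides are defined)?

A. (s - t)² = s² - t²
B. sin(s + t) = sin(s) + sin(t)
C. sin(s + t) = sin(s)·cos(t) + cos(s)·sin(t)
C

A: fails at (3, 5) — LHS = 4, RHS = -16.
B: fails at (3, 5) — LHS = sin(8) ≈ 0.9894, RHS = sin(5) + sin(3) ≈ -0.8178.
C: holds — e.g. at (5, 5), both sides equal sin(10) ≈ -0.544.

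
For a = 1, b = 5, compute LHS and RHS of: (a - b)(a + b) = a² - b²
LHS = (1 - 5)(1 + 5) = -24
RHS = 1² - 5² = -24

LHS = RHS: the two sides agree.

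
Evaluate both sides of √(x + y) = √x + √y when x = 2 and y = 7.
LHS = √(2 + 7) = 3
RHS = √2 + √7 = √(2) + √(7) ≈ 4.06

LHS ≠ RHS (they differ by about 1.06), so the equation does not hold here.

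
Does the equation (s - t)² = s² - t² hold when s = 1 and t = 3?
Substituting s = 1, t = 3:

LHS = (1 - 3)² = 4
RHS = 1² - 3² = -8

LHS ≠ RHS, so the equation does not hold at this point.

Answer: Fails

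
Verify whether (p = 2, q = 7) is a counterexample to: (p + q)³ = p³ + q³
Yes

Substituting p = 2, q = 7:
LHS = (2 + 7)³ = 729
RHS = 2³ + 7³ = 351

Since LHS ≠ RHS, this pair disproves the claim.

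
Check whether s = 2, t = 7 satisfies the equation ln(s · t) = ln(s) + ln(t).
Holds

Substituting s = 2, t = 7:

LHS = ln(2 · 7) = ln(14) ≈ 2.639
RHS = ln(2) + ln(7) ≈ 2.639

LHS = RHS, so the equation holds at this point.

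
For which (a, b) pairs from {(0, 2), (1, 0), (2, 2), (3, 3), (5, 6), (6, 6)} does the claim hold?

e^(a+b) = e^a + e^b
Testing each pair:
(0, 2): LHS = e^2 ≈ 7.389, RHS = 1 + e^2 ≈ 8.389 → fails
(1, 0): LHS = e ≈ 2.718, RHS = 1 + e ≈ 3.718 → fails
(2, 2): LHS = e^4 ≈ 54.6, RHS = 2·e^2 ≈ 14.78 → fails
(3, 3): LHS = e^6 ≈ 403.4, RHS = 2·e^3 ≈ 40.17 → fails
(5, 6): LHS = e^11 ≈ 59874.1, RHS = e^5 + e^6 ≈ 551.8 → fails
(6, 6): LHS = e^12 ≈ 162754.8, RHS = 2·e^6 ≈ 806.9 → fails

No pair satisfies the claim.

Answer: None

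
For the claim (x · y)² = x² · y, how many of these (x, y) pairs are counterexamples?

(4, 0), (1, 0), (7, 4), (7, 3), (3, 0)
Testing each pair:
(4, 0): LHS = 0, RHS = 0 → satisfies claim
(1, 0): LHS = 0, RHS = 0 → satisfies claim
(7, 4): LHS = 784, RHS = 196 → counterexample
(7, 3): LHS = 441, RHS = 147 → counterexample
(3, 0): LHS = 0, RHS = 0 → satisfies claim

That makes 2 counterexamples.

Answer: 2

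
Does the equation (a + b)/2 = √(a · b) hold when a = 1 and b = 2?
Substituting a = 1, b = 2:

LHS = (1 + 2)/2 = 3/2
RHS = √(1 · 2) = √(2) ≈ 1.414

LHS ≠ RHS, so the equation does not hold at this point.

Answer: Fails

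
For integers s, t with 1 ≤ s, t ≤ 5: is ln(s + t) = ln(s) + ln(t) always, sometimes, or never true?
It holds at (s, t) = (2, 2) (both sides equal ln(4) ≈ 1.386), but fails at (s, t) = (4, 2) (LHS = ln(6) ≈ 1.792, RHS = ln(2) + ln(4) ≈ 2.079).

Answer: Sometimes true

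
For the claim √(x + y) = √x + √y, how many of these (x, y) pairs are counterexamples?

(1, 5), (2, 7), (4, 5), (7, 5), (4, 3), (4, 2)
Testing each pair:
(1, 5): LHS = √(6) ≈ 2.449, RHS = 1 + √(5) ≈ 3.236 → counterexample
(2, 7): LHS = 3, RHS = √(2) + √(7) ≈ 4.06 → counterexample
(4, 5): LHS = 3, RHS = 2 + √(5) ≈ 4.236 → counterexample
(7, 5): LHS = 2·√(3) ≈ 3.464, RHS = √(5) + √(7) ≈ 4.882 → counterexample
(4, 3): LHS = √(7) ≈ 2.646, RHS = √(3) + 2 ≈ 3.732 → counterexample
(4, 2): LHS = √(6) ≈ 2.449, RHS = √(2) + 2 ≈ 3.414 → counterexample

That makes 6 counterexamples.

Answer: 6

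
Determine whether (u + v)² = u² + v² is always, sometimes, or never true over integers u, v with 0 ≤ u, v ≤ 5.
It holds at (u, v) = (0, 3) (both sides equal 9), but fails at (u, v) = (1, 1) (LHS = 4, RHS = 2).

Answer: Sometimes true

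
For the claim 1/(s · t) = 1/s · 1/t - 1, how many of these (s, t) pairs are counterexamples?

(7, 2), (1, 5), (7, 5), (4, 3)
Testing each pair:
(7, 2): LHS = 1/14, RHS = -13/14 → counterexample
(1, 5): LHS = 1/5, RHS = -4/5 → counterexample
(7, 5): LHS = 1/35, RHS = -34/35 → counterexample
(4, 3): LHS = 1/12, RHS = -11/12 → counterexample

That makes 4 counterexamples.

Answer: 4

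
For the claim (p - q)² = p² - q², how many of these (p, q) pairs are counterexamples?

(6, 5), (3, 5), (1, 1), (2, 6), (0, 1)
Testing each pair:
(6, 5): LHS = 1, RHS = 11 → counterexample
(3, 5): LHS = 4, RHS = -16 → counterexample
(1, 1): LHS = 0, RHS = 0 → satisfies claim
(2, 6): LHS = 16, RHS = -32 → counterexample
(0, 1): LHS = 1, RHS = -1 → counterexample

That makes 4 counterexamples.

Answer: 4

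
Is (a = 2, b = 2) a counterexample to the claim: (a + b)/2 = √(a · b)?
No

Substituting a = 2, b = 2:
LHS = (2 + 2)/2 = 2
RHS = √(2 · 2) = 2

The sides agree, so this pair does not disprove the claim.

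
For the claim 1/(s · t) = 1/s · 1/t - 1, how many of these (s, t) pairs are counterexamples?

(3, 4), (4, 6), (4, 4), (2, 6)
Testing each pair:
(3, 4): LHS = 1/12, RHS = -11/12 → counterexample
(4, 6): LHS = 1/24, RHS = -23/24 → counterexample
(4, 4): LHS = 1/16, RHS = -15/16 → counterexample
(2, 6): LHS = 1/12, RHS = -11/12 → counterexample

That makes 4 counterexamples.

Answer: 4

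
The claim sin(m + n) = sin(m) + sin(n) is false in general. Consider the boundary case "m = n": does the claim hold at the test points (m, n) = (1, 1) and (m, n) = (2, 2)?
At (1, 1): LHS = sin(2) ≈ 0.9093 ≠ RHS = 2·sin(1) ≈ 1.683
At (2, 2): LHS = sin(4) ≈ -0.7568 ≠ RHS = 2·sin(2) ≈ 1.819

Answer: No, fails at both test points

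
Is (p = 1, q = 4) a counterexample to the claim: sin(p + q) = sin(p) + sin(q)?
Substituting p = 1, q = 4:
LHS = sin(1 + 4) = sin(5) ≈ -0.9589
RHS = sin(1) + sin(4) ≈ 0.08467

Since LHS ≠ RHS, this pair disproves the claim.

Answer: Yes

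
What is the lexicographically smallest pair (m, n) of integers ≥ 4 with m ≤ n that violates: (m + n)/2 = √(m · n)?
(m, n) = (4, 5)

At (4, 4): both sides equal 4, so it holds there.

Substituting (4, 5) into the claim:
LHS = (4 + 5)/2 = 9/2
RHS = √(4 · 5) = 2·√(5) ≈ 4.472

Since LHS ≠ RHS, this pair disproves the claim, and no lexicographically smaller pair (m ≤ n, integers ≥ 4) does.

For instance (7, 8) is also a counterexample (LHS = 15/2, RHS = 2·√(14) ≈ 7.483), but it's lexicographically larger.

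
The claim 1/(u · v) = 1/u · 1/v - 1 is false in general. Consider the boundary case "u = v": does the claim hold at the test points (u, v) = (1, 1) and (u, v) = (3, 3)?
At (1, 1): LHS = 1 ≠ RHS = 0
At (3, 3): LHS = 1/9 ≠ RHS = -8/9

Answer: No, fails at both test points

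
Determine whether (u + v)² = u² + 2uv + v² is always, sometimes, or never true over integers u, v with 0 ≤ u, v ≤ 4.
The identity holds for every pair in the range. For instance at (u, v) = (2, 0): both sides equal 4.

Answer: Always true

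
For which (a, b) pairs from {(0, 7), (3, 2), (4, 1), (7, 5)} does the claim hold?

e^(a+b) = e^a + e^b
Testing each pair:
(0, 7): LHS = e^7 ≈ 1097, RHS = 1 + e^7 ≈ 1098 → fails
(3, 2): LHS = e^5 ≈ 148.4, RHS = e^2 + e^3 ≈ 27.47 → fails
(4, 1): LHS = e^5 ≈ 148.4, RHS = e + e^4 ≈ 57.32 → fails
(7, 5): LHS = e^12 ≈ 162754.8, RHS = e^5 + e^7 ≈ 1245 → fails

No pair satisfies the claim.

Answer: None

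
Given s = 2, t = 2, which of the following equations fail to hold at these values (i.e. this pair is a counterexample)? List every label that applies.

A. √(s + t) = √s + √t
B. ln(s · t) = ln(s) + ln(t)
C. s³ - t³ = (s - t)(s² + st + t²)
Evaluating each claim at the given values:
A. LHS = 2, RHS = 2·√(2) ≈ 2.828 → fails here (LHS ≠ RHS)
B. LHS = ln(4) ≈ 1.386, RHS = 2·ln(2) ≈ 1.386 → holds here (LHS = RHS)
C. LHS = 0, RHS = 0 → holds here (LHS = RHS)

Answer: A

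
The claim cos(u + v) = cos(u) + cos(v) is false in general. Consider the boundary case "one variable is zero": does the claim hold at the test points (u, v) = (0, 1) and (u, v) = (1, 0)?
No, fails at both test points

At (0, 1): LHS = cos(1) ≈ 0.5403 ≠ RHS = cos(1) + 1 ≈ 1.54
At (1, 0): LHS = cos(1) ≈ 0.5403 ≠ RHS = cos(1) + 1 ≈ 1.54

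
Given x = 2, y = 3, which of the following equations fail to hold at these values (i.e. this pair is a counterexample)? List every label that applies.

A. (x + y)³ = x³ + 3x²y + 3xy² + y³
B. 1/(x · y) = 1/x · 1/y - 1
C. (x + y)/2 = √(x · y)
Evaluating each claim at the given values:
A. LHS = 125, RHS = 125 → holds here (LHS = RHS)
B. LHS = 1/6, RHS = -5/6 → fails here (LHS ≠ RHS)
C. LHS = 5/2, RHS = √(6) ≈ 2.449 → fails here (LHS ≠ RHS)

Answer: B, C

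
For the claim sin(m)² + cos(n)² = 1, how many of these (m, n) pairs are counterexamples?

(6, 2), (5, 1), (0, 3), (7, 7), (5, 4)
Testing each pair:
(6, 2): LHS = sin(6)² + cos(2)² ≈ 0.2513, RHS = 1 → counterexample
(5, 1): LHS = cos(1)² + sin(5)² ≈ 1.211, RHS = 1 → counterexample
(0, 3): LHS = cos(3)² ≈ 0.9801, RHS = 1 → counterexample
(7, 7): LHS = sin(7)² + cos(7)² = 1, RHS = 1 → satisfies claim
(5, 4): LHS = cos(4)² + sin(5)² ≈ 1.347, RHS = 1 → counterexample

That makes 4 counterexamples.

Answer: 4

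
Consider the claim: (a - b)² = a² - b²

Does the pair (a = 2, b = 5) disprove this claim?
Substituting a = 2, b = 5:
LHS = (2 - 5)² = 9
RHS = 2² - 5² = -21

Since LHS ≠ RHS, this pair disproves the claim.

Answer: Yes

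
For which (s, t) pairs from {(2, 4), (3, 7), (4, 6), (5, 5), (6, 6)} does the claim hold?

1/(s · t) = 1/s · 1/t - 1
Testing each pair:
(2, 4): LHS = 1/8, RHS = -7/8 → fails
(3, 7): LHS = 1/21, RHS = -20/21 → fails
(4, 6): LHS = 1/24, RHS = -23/24 → fails
(5, 5): LHS = 1/25, RHS = -24/25 → fails
(6, 6): LHS = 1/36, RHS = -35/36 → fails

No pair satisfies the claim.

Answer: None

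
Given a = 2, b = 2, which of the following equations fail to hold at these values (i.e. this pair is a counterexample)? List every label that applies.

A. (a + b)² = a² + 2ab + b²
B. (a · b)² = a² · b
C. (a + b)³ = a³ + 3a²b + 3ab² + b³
B

Evaluating each claim at the given values:
A. LHS = 16, RHS = 16 → holds here (LHS = RHS)
B. LHS = 16, RHS = 8 → fails here (LHS ≠ RHS)
C. LHS = 64, RHS = 64 → holds here (LHS = RHS)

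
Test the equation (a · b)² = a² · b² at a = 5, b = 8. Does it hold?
Substituting a = 5, b = 8:

LHS = (5 · 8)² = 1600
RHS = 5² · 8² = 1600

LHS = RHS, so the equation holds at this point.

Answer: Holds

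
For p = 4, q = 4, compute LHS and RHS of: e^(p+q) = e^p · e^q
LHS = e^(4+4) = e^8 ≈ 2981
RHS = e^4 · e^4 = e^8 ≈ 2981

LHS = RHS: the two sides agree.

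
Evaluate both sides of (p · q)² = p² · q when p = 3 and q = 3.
LHS = (3 · 3)² = 81
RHS = 3² · 3 = 27

LHS ≠ RHS, so the equation does not hold here.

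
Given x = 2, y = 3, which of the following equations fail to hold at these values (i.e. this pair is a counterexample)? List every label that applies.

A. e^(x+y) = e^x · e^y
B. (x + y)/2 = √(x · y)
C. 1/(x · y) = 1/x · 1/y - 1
Evaluating each claim at the given values:
A. LHS = e^5 ≈ 148.4, RHS = e^5 ≈ 148.4 → holds here (LHS = RHS)
B. LHS = 5/2, RHS = √(6) ≈ 2.449 → fails here (LHS ≠ RHS)
C. LHS = 1/6, RHS = -5/6 → fails here (LHS ≠ RHS)

Answer: B, C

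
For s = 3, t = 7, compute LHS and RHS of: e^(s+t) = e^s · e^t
LHS = e^(3+7) = e^10 ≈ 22026.5
RHS = e^3 · e^7 = e^10 ≈ 22026.5

LHS = RHS: the two sides agree.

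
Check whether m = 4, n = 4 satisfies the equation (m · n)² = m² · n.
Fails

Substituting m = 4, n = 4:

LHS = (4 · 4)² = 256
RHS = 4² · 4 = 64

LHS ≠ RHS, so the equation does not hold at this point.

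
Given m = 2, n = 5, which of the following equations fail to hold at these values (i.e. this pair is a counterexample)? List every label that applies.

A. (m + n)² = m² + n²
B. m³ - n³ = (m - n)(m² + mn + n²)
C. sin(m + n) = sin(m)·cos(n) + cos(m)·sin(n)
A

Evaluating each claim at the given values:
A. LHS = 49, RHS = 29 → fails here (LHS ≠ RHS)
B. LHS = -117, RHS = -117 → holds here (LHS = RHS)
C. LHS = sin(7) ≈ 0.657, RHS = sin(2)·cos(5) + sin(5)·cos(2) ≈ 0.657 → holds here (LHS = RHS)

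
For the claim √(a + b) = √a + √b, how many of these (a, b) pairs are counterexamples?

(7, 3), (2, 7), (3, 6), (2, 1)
Testing each pair:
(7, 3): LHS = √(10) ≈ 3.162, RHS = √(3) + √(7) ≈ 4.378 → counterexample
(2, 7): LHS = 3, RHS = √(2) + √(7) ≈ 4.06 → counterexample
(3, 6): LHS = 3, RHS = √(3) + √(6) ≈ 4.182 → counterexample
(2, 1): LHS = √(3) ≈ 1.732, RHS = 1 + √(2) ≈ 2.414 → counterexample

That makes 4 counterexamples.

Answer: 4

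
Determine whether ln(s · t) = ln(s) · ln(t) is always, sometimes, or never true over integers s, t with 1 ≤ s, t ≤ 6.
Sometimes true

It holds at (s, t) = (1, 1) (both sides equal 0), but fails at (s, t) = (3, 4) (LHS = ln(12) ≈ 2.485, RHS = ln(3)·ln(4) ≈ 1.523).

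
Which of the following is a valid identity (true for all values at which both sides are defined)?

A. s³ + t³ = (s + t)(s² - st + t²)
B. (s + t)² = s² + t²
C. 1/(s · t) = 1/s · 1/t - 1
A

A: holds — e.g. at (2, 3), both sides equal 35.
B: fails at (1, 5) — LHS = 36, RHS = 26.
C: fails at (6, 7) — LHS = 1/42, RHS = -41/42.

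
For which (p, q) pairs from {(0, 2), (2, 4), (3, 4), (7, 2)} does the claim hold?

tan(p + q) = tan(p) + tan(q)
(0, 2)

Testing each pair:
(0, 2): LHS = tan(2) ≈ -2.185, RHS = tan(2) ≈ -2.185 → holds
(2, 4): LHS = tan(6) ≈ -0.291, RHS = tan(2) + tan(4) ≈ -1.027 → fails
(3, 4): LHS = tan(7) ≈ 0.8714, RHS = tan(3) + tan(4) ≈ 1.015 → fails
(7, 2): LHS = tan(9) ≈ -0.4523, RHS = tan(2) + tan(7) ≈ -1.314 → fails

1 of 4 pairs satisfies the claim.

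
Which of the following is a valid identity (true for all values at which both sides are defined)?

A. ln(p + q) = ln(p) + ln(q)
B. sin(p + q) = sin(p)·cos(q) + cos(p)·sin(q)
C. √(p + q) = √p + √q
A: fails at (4, 6) — LHS = ln(10) ≈ 2.303, RHS = ln(4) + ln(6) ≈ 3.178.
B: holds — e.g. at (4, 5), both sides equal sin(9) ≈ 0.4121.
C: fails at (2, 3) — LHS = √(5) ≈ 2.236, RHS = √(2) + √(3) ≈ 3.146.

Answer: B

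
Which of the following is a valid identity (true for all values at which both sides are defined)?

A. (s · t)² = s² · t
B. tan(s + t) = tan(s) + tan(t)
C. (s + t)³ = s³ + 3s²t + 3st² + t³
A: fails at (1, 2) — LHS = 4, RHS = 2.
B: fails at (4, 6) — LHS = tan(10) ≈ 0.6484, RHS = tan(6) + tan(4) ≈ 0.8668.
C: holds — e.g. at (1, 5), both sides equal 216.

Answer: C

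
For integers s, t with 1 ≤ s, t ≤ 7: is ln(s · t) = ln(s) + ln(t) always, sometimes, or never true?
The identity holds for every pair in the range. For instance at (s, t) = (6, 2): both sides equal ln(12) ≈ 2.485.

Answer: Always true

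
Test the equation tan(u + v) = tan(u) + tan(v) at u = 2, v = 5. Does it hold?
Fails

Substituting u = 2, v = 5:

LHS = tan(2 + 5) = tan(7) ≈ 0.8714
RHS = tan(2) + tan(5) ≈ -5.566

LHS ≠ RHS, so the equation does not hold at this point.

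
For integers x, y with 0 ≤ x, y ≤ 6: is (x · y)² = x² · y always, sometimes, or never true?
It holds at (x, y) = (3, 0) (both sides equal 0), but fails at (x, y) = (5, 2) (LHS = 100, RHS = 50).

Answer: Sometimes true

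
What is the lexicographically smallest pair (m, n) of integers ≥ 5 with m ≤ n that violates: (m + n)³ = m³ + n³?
(m, n) = (5, 5)

Substituting (5, 5) into the claim:
LHS = (5 + 5)³ = 1000
RHS = 5³ + 5³ = 250

Since LHS ≠ RHS, this pair disproves the claim, and no lexicographically smaller pair (m ≤ n, integers ≥ 5) does.

For instance (9, 9) is also a counterexample (LHS = 5832, RHS = 1458), but it's lexicographically larger.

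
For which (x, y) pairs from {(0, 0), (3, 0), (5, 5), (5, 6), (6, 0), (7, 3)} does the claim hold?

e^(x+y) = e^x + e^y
None

Testing each pair:
(0, 0): LHS = 1, RHS = 2 → fails
(3, 0): LHS = e^3 ≈ 20.09, RHS = 1 + e^3 ≈ 21.09 → fails
(5, 5): LHS = e^10 ≈ 22026.5, RHS = 2·e^5 ≈ 296.8 → fails
(5, 6): LHS = e^11 ≈ 59874.1, RHS = e^5 + e^6 ≈ 551.8 → fails
(6, 0): LHS = e^6 ≈ 403.4, RHS = 1 + e^6 ≈ 404.4 → fails
(7, 3): LHS = e^10 ≈ 22026.5, RHS = e^3 + e^7 ≈ 1117 → fails

No pair satisfies the claim.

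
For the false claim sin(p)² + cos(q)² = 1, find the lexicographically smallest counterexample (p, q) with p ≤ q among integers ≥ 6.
(p, q) = (6, 7)

Substituting (6, 7) into the claim:
LHS = sin(6)² + cos(7)² ≈ 0.6464
RHS = 1

Since LHS ≠ RHS, this pair disproves the claim, and no lexicographically smaller pair (p ≤ q, integers ≥ 6) does.

For instance (9, 13) is also a counterexample (LHS = sin(9)² + cos(13)² ≈ 0.9933, RHS = 1), but it's lexicographically larger.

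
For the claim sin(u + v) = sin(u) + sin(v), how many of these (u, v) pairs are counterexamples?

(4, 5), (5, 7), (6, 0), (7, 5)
3

Testing each pair:
(4, 5): LHS = sin(9) ≈ 0.4121, RHS = sin(5) + sin(4) ≈ -1.716 → counterexample
(5, 7): LHS = sin(12) ≈ -0.5366, RHS = sin(5) + sin(7) ≈ -0.3019 → counterexample
(6, 0): LHS = sin(6) ≈ -0.2794, RHS = sin(6) ≈ -0.2794 → satisfies claim
(7, 5): LHS = sin(12) ≈ -0.5366, RHS = sin(5) + sin(7) ≈ -0.3019 → counterexample

That makes 3 counterexamples.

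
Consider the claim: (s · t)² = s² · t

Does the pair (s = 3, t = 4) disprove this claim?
Yes

Substituting s = 3, t = 4:
LHS = (3 · 4)² = 144
RHS = 3² · 4 = 36

Since LHS ≠ RHS, this pair disproves the claim.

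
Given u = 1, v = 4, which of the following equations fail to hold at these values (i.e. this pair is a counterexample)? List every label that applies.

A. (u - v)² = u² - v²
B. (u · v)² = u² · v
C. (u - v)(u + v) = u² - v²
Evaluating each claim at the given values:
A. LHS = 9, RHS = -15 → fails here (LHS ≠ RHS)
B. LHS = 16, RHS = 4 → fails here (LHS ≠ RHS)
C. LHS = -15, RHS = -15 → holds here (LHS = RHS)

Answer: A, B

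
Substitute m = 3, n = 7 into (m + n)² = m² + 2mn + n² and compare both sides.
LHS = (3 + 7)² = 100
RHS = 3² + 2·3·7 + 7² = 100

LHS = RHS: the two sides agree.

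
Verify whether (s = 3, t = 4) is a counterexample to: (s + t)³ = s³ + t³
Yes

Substituting s = 3, t = 4:
LHS = (3 + 4)³ = 343
RHS = 3³ + 4³ = 91

Since LHS ≠ RHS, this pair disproves the claim.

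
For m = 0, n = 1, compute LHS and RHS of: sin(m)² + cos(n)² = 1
LHS = sin(0)² + cos(1)² = cos(1)² ≈ 0.2919
RHS = 1

LHS ≠ RHS (they differ by about 0.7081), so the equation does not hold here.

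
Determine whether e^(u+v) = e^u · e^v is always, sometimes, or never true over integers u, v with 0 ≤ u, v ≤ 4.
Always true

The identity holds for every pair in the range. For instance at (u, v) = (2, 3): both sides equal e^5 ≈ 148.4.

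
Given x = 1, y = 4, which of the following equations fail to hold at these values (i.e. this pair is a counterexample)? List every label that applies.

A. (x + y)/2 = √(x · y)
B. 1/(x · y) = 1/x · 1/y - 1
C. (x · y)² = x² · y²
A, B

Evaluating each claim at the given values:
A. LHS = 5/2, RHS = 2 → fails here (LHS ≠ RHS)
B. LHS = 1/4, RHS = -3/4 → fails here (LHS ≠ RHS)
C. LHS = 16, RHS = 16 → holds here (LHS = RHS)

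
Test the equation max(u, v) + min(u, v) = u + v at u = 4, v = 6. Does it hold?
Holds

Substituting u = 4, v = 6:

LHS = max(4, 6) + min(4, 6) = 10
RHS = 4 + 6 = 10

LHS = RHS, so the equation holds at this point.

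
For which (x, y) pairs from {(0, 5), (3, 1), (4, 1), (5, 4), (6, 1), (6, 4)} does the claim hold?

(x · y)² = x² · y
Testing each pair:
(0, 5): LHS = 0, RHS = 0 → holds
(3, 1): LHS = 9, RHS = 9 → holds
(4, 1): LHS = 16, RHS = 16 → holds
(5, 4): LHS = 400, RHS = 100 → fails
(6, 1): LHS = 36, RHS = 36 → holds
(6, 4): LHS = 576, RHS = 144 → fails

4 of 6 pairs satisfy the claim.

Answer: (0, 5), (3, 1), (4, 1), (6, 1)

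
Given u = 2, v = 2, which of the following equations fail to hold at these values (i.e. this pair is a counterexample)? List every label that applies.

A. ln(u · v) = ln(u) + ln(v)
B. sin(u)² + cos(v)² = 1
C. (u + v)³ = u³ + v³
Evaluating each claim at the given values:
A. LHS = ln(4) ≈ 1.386, RHS = 2·ln(2) ≈ 1.386 → holds here (LHS = RHS)
B. LHS = cos(2)² + sin(2)² = 1, RHS = 1 → holds here (LHS = RHS)
C. LHS = 64, RHS = 16 → fails here (LHS ≠ RHS)

Answer: C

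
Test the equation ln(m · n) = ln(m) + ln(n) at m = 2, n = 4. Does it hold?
Holds

Substituting m = 2, n = 4:

LHS = ln(2 · 4) = ln(8) ≈ 2.079
RHS = ln(2) + ln(4) ≈ 2.079

LHS = RHS, so the equation holds at this point.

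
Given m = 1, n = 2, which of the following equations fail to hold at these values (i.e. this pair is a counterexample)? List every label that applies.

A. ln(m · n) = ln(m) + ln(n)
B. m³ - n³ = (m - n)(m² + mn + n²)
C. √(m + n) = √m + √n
C

Evaluating each claim at the given values:
A. LHS = ln(2) ≈ 0.6931, RHS = ln(2) ≈ 0.6931 → holds here (LHS = RHS)
B. LHS = -7, RHS = -7 → holds here (LHS = RHS)
C. LHS = √(3) ≈ 1.732, RHS = 1 + √(2) ≈ 2.414 → fails here (LHS ≠ RHS)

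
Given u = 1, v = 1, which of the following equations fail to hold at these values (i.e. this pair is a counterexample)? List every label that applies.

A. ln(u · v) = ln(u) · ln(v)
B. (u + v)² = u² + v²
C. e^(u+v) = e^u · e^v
B

Evaluating each claim at the given values:
A. LHS = 0, RHS = 0 → holds here (LHS = RHS)
B. LHS = 4, RHS = 2 → fails here (LHS ≠ RHS)
C. LHS = e^2 ≈ 7.389, RHS = e^2 ≈ 7.389 → holds here (LHS = RHS)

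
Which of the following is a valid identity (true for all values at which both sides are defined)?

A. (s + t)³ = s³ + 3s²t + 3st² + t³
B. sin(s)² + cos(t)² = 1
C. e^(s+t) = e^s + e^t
A: holds — e.g. at (3, 3), both sides equal 216.
B: fails at (0, 1) — LHS = cos(1)² ≈ 0.2919, RHS = 1.
C: fails at (1, 3) — LHS = e^4 ≈ 54.6, RHS = e + e^3 ≈ 22.8.

Answer: A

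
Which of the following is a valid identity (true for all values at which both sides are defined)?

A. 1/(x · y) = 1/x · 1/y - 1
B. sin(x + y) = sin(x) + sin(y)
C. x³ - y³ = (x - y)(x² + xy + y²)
A: fails at (1, 2) — LHS = 1/2, RHS = -1/2.
B: fails at (1, 2) — LHS = sin(3) ≈ 0.1411, RHS = sin(1) + sin(2) ≈ 1.751.
C: holds — e.g. at (2, 3), both sides equal -19.

Answer: C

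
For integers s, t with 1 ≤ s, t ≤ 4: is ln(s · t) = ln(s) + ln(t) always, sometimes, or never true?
Always true

The identity holds for every pair in the range. For instance at (s, t) = (2, 2): both sides equal ln(4) ≈ 1.386.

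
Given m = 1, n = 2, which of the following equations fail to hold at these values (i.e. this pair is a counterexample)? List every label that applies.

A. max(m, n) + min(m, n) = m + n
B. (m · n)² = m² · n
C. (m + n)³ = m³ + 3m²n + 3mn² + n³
B

Evaluating each claim at the given values:
A. LHS = 3, RHS = 3 → holds here (LHS = RHS)
B. LHS = 4, RHS = 2 → fails here (LHS ≠ RHS)
C. LHS = 27, RHS = 27 → holds here (LHS = RHS)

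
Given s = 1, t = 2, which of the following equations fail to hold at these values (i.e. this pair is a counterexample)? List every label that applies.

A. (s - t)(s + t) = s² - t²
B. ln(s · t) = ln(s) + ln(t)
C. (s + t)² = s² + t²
C

Evaluating each claim at the given values:
A. LHS = -3, RHS = -3 → holds here (LHS = RHS)
B. LHS = ln(2) ≈ 0.6931, RHS = ln(2) ≈ 0.6931 → holds here (LHS = RHS)
C. LHS = 9, RHS = 5 → fails here (LHS ≠ RHS)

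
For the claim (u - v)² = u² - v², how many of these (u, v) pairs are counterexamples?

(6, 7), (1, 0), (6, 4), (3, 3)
2

Testing each pair:
(6, 7): LHS = 1, RHS = -13 → counterexample
(1, 0): LHS = 1, RHS = 1 → satisfies claim
(6, 4): LHS = 4, RHS = 20 → counterexample
(3, 3): LHS = 0, RHS = 0 → satisfies claim

That makes 2 counterexamples.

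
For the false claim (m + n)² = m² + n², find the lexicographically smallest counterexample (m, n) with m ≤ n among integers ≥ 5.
Substituting (5, 5) into the claim:
LHS = (5 + 5)² = 100
RHS = 5² + 5² = 50

Since LHS ≠ RHS, this pair disproves the claim, and no lexicographically smaller pair (m ≤ n, integers ≥ 5) does.

For instance (5, 8) is also a counterexample (LHS = 169, RHS = 89), but it's lexicographically larger.

Answer: (m, n) = (5, 5)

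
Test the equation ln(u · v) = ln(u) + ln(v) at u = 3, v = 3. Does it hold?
Substituting u = 3, v = 3:

LHS = ln(3 · 3) = ln(9) ≈ 2.197
RHS = ln(3) + ln(3) = 2·ln(3) ≈ 2.197

LHS = RHS, so the equation holds at this point.

Answer: Holds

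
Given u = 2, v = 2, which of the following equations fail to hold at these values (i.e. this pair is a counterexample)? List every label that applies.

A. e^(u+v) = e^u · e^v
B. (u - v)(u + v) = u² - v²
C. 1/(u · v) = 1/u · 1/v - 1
C

Evaluating each claim at the given values:
A. LHS = e^4 ≈ 54.6, RHS = e^4 ≈ 54.6 → holds here (LHS = RHS)
B. LHS = 0, RHS = 0 → holds here (LHS = RHS)
C. LHS = 1/4, RHS = -3/4 → fails here (LHS ≠ RHS)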